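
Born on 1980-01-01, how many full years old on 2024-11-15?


Birth: 1980-01-01
Reference: 2024-11-15
Year difference: 2024 - 1980 = 44

44 years old


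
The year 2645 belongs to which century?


Century = (year - 1) // 100 + 1
= (2645 - 1) // 100 + 1
= 2644 // 100 + 1
= 26 + 1

27th century


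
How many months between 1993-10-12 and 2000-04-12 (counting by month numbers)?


From October 1993 to April 2000
7 years * 12 = 84 months, minus 6 months = 78

78 months


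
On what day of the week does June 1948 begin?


Target: June 1, 1948
Anchor: Jan 1, 1948. With p = 1948 - 1 = 1947: (p + p//4 - p//100 + p//400) mod 7 = (1947 + 486 - 19 + 4) mod 7 = 2418 mod 7 = 3 -> Thursday (Mon=0 ... Sun=6)
Days before June (Jan-May): 152 days
Weekday index = (3 + 152) mod 7 = 1

Tuesday


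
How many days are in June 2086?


June 2086

30 days


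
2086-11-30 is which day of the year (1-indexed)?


Date: November 30, 2086
Days in months 1 through 10: 304
Plus 30 days in November

Day of year: 334


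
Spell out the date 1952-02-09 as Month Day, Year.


ISO 1952-02-09 parses as year=1952, month=02, day=09
Month 2 -> February

February 9, 1952


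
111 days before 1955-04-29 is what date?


Start: 1955-04-29, subtract 111 days
Back 29 days from April 29 reaches March 31, 1955 -> 82 left
March 1955 has 31 days -> back to February 28, 1955 -> 51 left
February 1955 has 28 days -> back to January 31, 1955 -> 23 left
January 1955: 31 - 23 = 8 -> lands on January 8

Result: 1955-01-08


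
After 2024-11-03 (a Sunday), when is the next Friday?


Current: Sunday
Target: Friday
Days ahead: 5

Next Friday: 2024-11-08


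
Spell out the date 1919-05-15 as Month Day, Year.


ISO 1919-05-15 parses as year=1919, month=05, day=15
Month 5 -> May

May 15, 1919


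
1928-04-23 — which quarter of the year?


Month: April (month 4)
Q1: Jan-Mar, Q2: Apr-Jun, Q3: Jul-Sep, Q4: Oct-Dec

Q2


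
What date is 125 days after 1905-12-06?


Start: 1905-12-06, add 125 days
December 1905 has 31 days: 31 - 6 = 25 days to December 31 -> 100 left
January 1906 has 31 days -> 69 left
February 1906 has 28 days -> 41 left
March 1906 has 31 days -> 10 left
April 1906: 10 <= 30 -> lands on April 10

Result: 1906-04-10


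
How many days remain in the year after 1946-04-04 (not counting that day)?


Day of year: 94 of 365
Remaining = 365 - 94

271 days


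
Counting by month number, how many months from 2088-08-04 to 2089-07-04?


From August 2088 to July 2089
1 year * 12 = 12 months, minus 1 month = 11

11 months


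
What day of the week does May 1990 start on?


Target: May 1, 1990
Anchor: Jan 1, 1990. With p = 1990 - 1 = 1989: (p + p//4 - p//100 + p//400) mod 7 = (1989 + 497 - 19 + 4) mod 7 = 2471 mod 7 = 0 -> Monday (Mon=0 ... Sun=6)
Days before May (Jan-Apr): 120 days
Weekday index = (0 + 120) mod 7 = 1

Tuesday


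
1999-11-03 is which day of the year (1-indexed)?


Date: November 3, 1999
Days in months 1 through 10: 304
Plus 3 days in November

Day of year: 307


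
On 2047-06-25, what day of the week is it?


Date: June 25, 2047
Anchor: Jan 1, 2047. With p = 2047 - 1 = 2046: (p + p//4 - p//100 + p//400) mod 7 = (2046 + 511 - 20 + 5) mod 7 = 2542 mod 7 = 1 -> Tuesday (Mon=0 ... Sun=6)
Days before June (Jan-May): 151; offset = 151 + 25 - 1 = 175
Weekday index = (1 + 175) mod 7 = 1

Day of the week: Tuesday


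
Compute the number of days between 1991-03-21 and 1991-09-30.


From 1991-03-21 to 1991-09-30
1991-03-21: days before March = 31 + 28 = 59 (1991 is not a leap year); day of year = 59 + 21 = 80
1991-09-30: days before September = 31 + 28 + 31 + 30 + 31 + 30 + 31 + 31 = 243 (1991 is not a leap year); day of year = 243 + 30 = 273
Same year: 273 - 80 = 193

193 days


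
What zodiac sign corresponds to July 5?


Date: July 5
Conventional tropical zodiac dates: Cancer from June 21 onward; Leo starts July 23
July 5 falls within the Cancer range

Cancer


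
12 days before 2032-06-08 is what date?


Start: 2032-06-08, subtract 12 days
Back 8 days from June 8 reaches May 31, 2032 -> 4 left
May 2032: 31 - 4 = 27 -> lands on May 27

Result: 2032-05-27


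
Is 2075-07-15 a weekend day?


Anchor: Jan 1, 2075. With p = 2075 - 1 = 2074: (p + p//4 - p//100 + p//400) mod 7 = (2074 + 518 - 20 + 5) mod 7 = 2577 mod 7 = 1 -> Tuesday (Mon=0 ... Sun=6)
Day of year: 196; offset = 195
Weekday index = (1 + 195) mod 7 = 0 -> Monday
Weekend days: Saturday, Sunday

No


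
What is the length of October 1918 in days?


October 1918

31 days


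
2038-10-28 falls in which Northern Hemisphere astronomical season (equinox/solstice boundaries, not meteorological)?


Date: October 28
Astronomical Autumn (approx.; exact equinox/solstice day varies by year): September 22 to December 20
October 28 falls within the Autumn window

Autumn


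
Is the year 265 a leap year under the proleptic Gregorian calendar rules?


Gregorian leap year rule: divisible by 4, but not by 100, unless also by 400.
265 is not divisible by 4 -> not a leap year

No


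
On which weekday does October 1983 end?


October 1983 has 31 days
Anchor: Jan 1, 1983. With p = 1983 - 1 = 1982: (p + p//4 - p//100 + p//400) mod 7 = (1982 + 495 - 19 + 4) mod 7 = 2462 mod 7 = 5 -> Saturday (Mon=0 ... Sun=6)
Days before October (Jan-Sep): 273; October 1 index = (5 + 273) mod 7 = 5 -> Saturday
Last day offset: 31 - 1 = 30 days
Weekday index = (5 + 30) mod 7 = 0

Monday, October 31


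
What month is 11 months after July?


July is month 7
7 + 11 = 18; wrap: 18 - 12 = 6

June


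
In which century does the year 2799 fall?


Century = (year - 1) // 100 + 1
= (2799 - 1) // 100 + 1
= 2798 // 100 + 1
= 27 + 1

28th century


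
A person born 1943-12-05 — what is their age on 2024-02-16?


Birth: 1943-12-05
Reference: 2024-02-16
Year difference: 2024 - 1943 = 81
Birthday not yet reached in 2024, subtract 1

80 years old


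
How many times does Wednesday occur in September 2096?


September 2096 has 30 days
Anchor: Jan 1, 2096. With p = 2096 - 1 = 2095: (p + p//4 - p//100 + p//400) mod 7 = (2095 + 523 - 20 + 5) mod 7 = 2603 mod 7 = 6 -> Sunday (Mon=0 ... Sun=6)
Days before September (Jan-Aug): 244; September 1 index = (6 + 244) mod 7 = 5 -> Saturday
First Wednesday is September 5
Wednesdays: 5, 12, 19, 26

4 Wednesdays


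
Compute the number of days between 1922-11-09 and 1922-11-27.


From 1922-11-09 to 1922-11-27
1922-11-09: days before November = 31 + 28 + 31 + 30 + 31 + 30 + 31 + 31 + 30 + 31 = 304 (1922 is not a leap year); day of year = 304 + 9 = 313
1922-11-27: days before November = 31 + 28 + 31 + 30 + 31 + 30 + 31 + 31 + 30 + 31 = 304 (1922 is not a leap year); day of year = 304 + 27 = 331
Same year: 331 - 313 = 18

18 days


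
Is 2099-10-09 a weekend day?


Anchor: Jan 1, 2099. With p = 2099 - 1 = 2098: (p + p//4 - p//100 + p//400) mod 7 = (2098 + 524 - 20 + 5) mod 7 = 2607 mod 7 = 3 -> Thursday (Mon=0 ... Sun=6)
Day of year: 282; offset = 281
Weekday index = (3 + 281) mod 7 = 4 -> Friday
Weekend days: Saturday, Sunday

No


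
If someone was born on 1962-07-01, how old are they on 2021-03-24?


Birth: 1962-07-01
Reference: 2021-03-24
Year difference: 2021 - 1962 = 59
Birthday not yet reached in 2021, subtract 1

58 years old


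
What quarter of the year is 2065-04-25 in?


Month: April (month 4)
Q1: Jan-Mar, Q2: Apr-Jun, Q3: Jul-Sep, Q4: Oct-Dec

Q2


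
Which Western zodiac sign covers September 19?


Date: September 19
Conventional tropical zodiac dates: Virgo from August 23 onward; Libra starts September 23
September 19 falls within the Virgo range

Virgo


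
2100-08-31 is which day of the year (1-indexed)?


Date: August 31, 2100
Days in months 1 through 7: 212
Plus 31 days in August

Day of year: 243


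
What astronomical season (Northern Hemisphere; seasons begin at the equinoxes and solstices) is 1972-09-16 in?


Date: September 16
Astronomical Summer (approx.; exact equinox/solstice day varies by year): June 21 to September 21
September 16 falls within the Summer window

Summer


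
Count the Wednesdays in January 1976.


January 1976 has 31 days
Anchor: Jan 1, 1976. With p = 1976 - 1 = 1975: (p + p//4 - p//100 + p//400) mod 7 = (1975 + 493 - 19 + 4) mod 7 = 2453 mod 7 = 3 -> Thursday (Mon=0 ... Sun=6)
January 1 is the anchor itself -> Thursday
First Wednesday is January 7
Wednesdays: 7, 14, 21, 28

4 Wednesdays


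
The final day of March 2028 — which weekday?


March 2028 has 31 days
Anchor: Jan 1, 2028. With p = 2028 - 1 = 2027: (p + p//4 - p//100 + p//400) mod 7 = (2027 + 506 - 20 + 5) mod 7 = 2518 mod 7 = 5 -> Saturday (Mon=0 ... Sun=6)
Days before March (Jan-Feb): 60; March 1 index = (5 + 60) mod 7 = 2 -> Wednesday
Last day offset: 31 - 1 = 30 days
Weekday index = (2 + 30) mod 7 = 4

Friday, March 31


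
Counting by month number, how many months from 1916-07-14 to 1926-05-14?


From July 1916 to May 1926
10 years * 12 = 120 months, minus 2 months = 118

118 months


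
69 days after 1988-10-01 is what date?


Start: 1988-10-01, add 69 days
October 1988 has 31 days: 31 - 1 = 30 days to October 31 -> 39 left
November 1988 has 30 days -> 9 left
December 1988: 9 <= 31 -> lands on December 9

Result: 1988-12-09


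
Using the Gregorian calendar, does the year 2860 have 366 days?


Gregorian leap year rule: divisible by 4, but not by 100, unless also by 400.
2860 is divisible by 4 but not 100 -> leap year

Yes


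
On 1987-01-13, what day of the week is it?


Date: January 13, 1987
Anchor: Jan 1, 1987. With p = 1987 - 1 = 1986: (p + p//4 - p//100 + p//400) mod 7 = (1986 + 496 - 19 + 4) mod 7 = 2467 mod 7 = 3 -> Thursday (Mon=0 ... Sun=6)
Days into year = 13 - 1 = 12
Weekday index = (3 + 12) mod 7 = 1

Day of the week: Tuesday


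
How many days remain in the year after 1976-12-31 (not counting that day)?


Day of year: 366 of 366
Remaining = 366 - 366

0 days


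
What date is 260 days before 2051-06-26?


Start: 2051-06-26, subtract 260 days
Back 26 days from June 26 reaches May 31, 2051 -> 234 left
May 2051 has 31 days -> back to April 30, 2051 -> 203 left
April 2051 has 30 days -> back to March 31, 2051 -> 173 left
March 2051 has 31 days -> back to February 28, 2051 -> 142 left
February 2051 has 28 days -> back to January 31, 2051 -> 114 left
January 2051 has 31 days -> back to December 31, 2050 -> 83 left
December 2050 has 31 days -> back to November 30, 2050 -> 52 left
November 2050 has 30 days -> back to October 31, 2050 -> 22 left
October 2050: 31 - 22 = 9 -> lands on October 9

Result: 2050-10-09


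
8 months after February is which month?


February is month 2
2 + 8 = 10

October


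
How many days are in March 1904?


March 1904

31 days


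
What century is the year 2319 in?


Century = (year - 1) // 100 + 1
= (2319 - 1) // 100 + 1
= 2318 // 100 + 1
= 23 + 1

24th century


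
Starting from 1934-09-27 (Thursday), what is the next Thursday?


Current: Thursday
Target: Thursday
Days ahead: 7

Next Thursday: 1934-10-04


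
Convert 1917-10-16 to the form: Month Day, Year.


ISO 1917-10-16 parses as year=1917, month=10, day=16
Month 10 -> October

October 16, 1917


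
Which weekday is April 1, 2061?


Target: April 1, 2061
Anchor: Jan 1, 2061. With p = 2061 - 1 = 2060: (p + p//4 - p//100 + p//400) mod 7 = (2060 + 515 - 20 + 5) mod 7 = 2560 mod 7 = 5 -> Saturday (Mon=0 ... Sun=6)
Days before April (Jan-Mar): 90 days
Weekday index = (5 + 90) mod 7 = 4

Friday


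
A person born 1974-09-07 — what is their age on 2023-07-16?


Birth: 1974-09-07
Reference: 2023-07-16
Year difference: 2023 - 1974 = 49
Birthday not yet reached in 2023, subtract 1

48 years old


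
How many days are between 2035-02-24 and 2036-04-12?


From 2035-02-24 to 2036-04-12
2035-02-24: days before February = 31; day of year = 31 + 24 = 55
2036-04-12: days before April = 31 + 29 + 31 = 91 (2036 is a leap year); day of year = 91 + 12 = 103
Rest of 2035: 365 - 55 = 310
Total = 310 + 103 = 413

413 days


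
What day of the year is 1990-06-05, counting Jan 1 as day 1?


Date: June 5, 1990
Days in months 1 through 5: 151
Plus 5 days in June

Day of year: 156


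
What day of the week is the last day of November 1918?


November 1918 has 30 days
Anchor: Jan 1, 1918. With p = 1918 - 1 = 1917: (p + p//4 - p//100 + p//400) mod 7 = (1917 + 479 - 19 + 4) mod 7 = 2381 mod 7 = 1 -> Tuesday (Mon=0 ... Sun=6)
Days before November (Jan-Oct): 304; November 1 index = (1 + 304) mod 7 = 4 -> Friday
Last day offset: 30 - 1 = 29 days
Weekday index = (4 + 29) mod 7 = 5

Saturday, November 30


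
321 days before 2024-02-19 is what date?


Start: 2024-02-19, subtract 321 days
Back 19 days from February 19 reaches January 31, 2024 -> 302 left
January 2024 has 31 days -> back to December 31, 2023 -> 271 left
December 2023 has 31 days -> back to November 30, 2023 -> 240 left
November 2023 has 30 days -> back to October 31, 2023 -> 210 left
October 2023 has 31 days -> back to September 30, 2023 -> 179 left
September 2023 has 30 days -> back to August 31, 2023 -> 149 left
August 2023 has 31 days -> back to July 31, 2023 -> 118 left
July 2023 has 31 days -> back to June 30, 2023 -> 87 left
June 2023 has 30 days -> back to May 31, 2023 -> 57 left
May 2023 has 31 days -> back to April 30, 2023 -> 26 left
April 2023: 30 - 26 = 4 -> lands on April 4

Result: 2023-04-04


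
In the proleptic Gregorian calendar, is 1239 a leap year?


Gregorian leap year rule: divisible by 4, but not by 100, unless also by 400.
1239 is not divisible by 4 -> not a leap year

No


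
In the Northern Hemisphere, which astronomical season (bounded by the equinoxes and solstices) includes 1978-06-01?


Date: June 1
Astronomical Spring (approx.; exact equinox/solstice day varies by year): March 20 to June 20
June 1 falls within the Spring window

Spring


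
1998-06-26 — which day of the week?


Date: June 26, 1998
Anchor: Jan 1, 1998. With p = 1998 - 1 = 1997: (p + p//4 - p//100 + p//400) mod 7 = (1997 + 499 - 19 + 4) mod 7 = 2481 mod 7 = 3 -> Thursday (Mon=0 ... Sun=6)
Days before June (Jan-May): 151; offset = 151 + 26 - 1 = 176
Weekday index = (3 + 176) mod 7 = 4

Day of the week: Friday


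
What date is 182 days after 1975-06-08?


Start: 1975-06-08, add 182 days
June 1975 has 30 days: 30 - 8 = 22 days to June 30 -> 160 left
July 1975 has 31 days -> 129 left
August 1975 has 31 days -> 98 left
September 1975 has 30 days -> 68 left
October 1975 has 31 days -> 37 left
November 1975 has 30 days -> 7 left
December 1975: 7 <= 31 -> lands on December 7

Result: 1975-12-07


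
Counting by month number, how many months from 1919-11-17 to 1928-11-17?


From November 1919 to November 1928
9 years * 12 = 108 months = 108

108 months


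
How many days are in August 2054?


August 2054

31 days


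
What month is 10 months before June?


June is month 6
6 - 10 = -4; wrap: -4 + 12 = 8

August


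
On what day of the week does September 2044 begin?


Target: September 1, 2044
Anchor: Jan 1, 2044. With p = 2044 - 1 = 2043: (p + p//4 - p//100 + p//400) mod 7 = (2043 + 510 - 20 + 5) mod 7 = 2538 mod 7 = 4 -> Friday (Mon=0 ... Sun=6)
Days before September (Jan-Aug): 244 days
Weekday index = (4 + 244) mod 7 = 3

Thursday


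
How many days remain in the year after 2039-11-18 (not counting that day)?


Day of year: 322 of 365
Remaining = 365 - 322

43 days


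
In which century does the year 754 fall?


Century = (year - 1) // 100 + 1
= (754 - 1) // 100 + 1
= 753 // 100 + 1
= 7 + 1

8th century


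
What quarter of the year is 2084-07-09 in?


Month: July (month 7)
Q1: Jan-Mar, Q2: Apr-Jun, Q3: Jul-Sep, Q4: Oct-Dec

Q3


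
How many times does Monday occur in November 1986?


November 1986 has 30 days
Anchor: Jan 1, 1986. With p = 1986 - 1 = 1985: (p + p//4 - p//100 + p//400) mod 7 = (1985 + 496 - 19 + 4) mod 7 = 2466 mod 7 = 2 -> Wednesday (Mon=0 ... Sun=6)
Days before November (Jan-Oct): 304; November 1 index = (2 + 304) mod 7 = 5 -> Saturday
First Monday is November 3
Mondays: 3, 10, 17, 24

4 Mondays


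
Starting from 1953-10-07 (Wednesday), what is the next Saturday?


Current: Wednesday
Target: Saturday
Days ahead: 3

Next Saturday: 1953-10-10


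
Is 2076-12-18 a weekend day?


Anchor: Jan 1, 2076. With p = 2076 - 1 = 2075: (p + p//4 - p//100 + p//400) mod 7 = (2075 + 518 - 20 + 5) mod 7 = 2578 mod 7 = 2 -> Wednesday (Mon=0 ... Sun=6)
Day of year: 353; offset = 352
Weekday index = (2 + 352) mod 7 = 4 -> Friday
Weekend days: Saturday, Sunday

No


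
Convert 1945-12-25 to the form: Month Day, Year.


ISO 1945-12-25 parses as year=1945, month=12, day=25
Month 12 -> December

December 25, 1945


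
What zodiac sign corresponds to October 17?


Date: October 17
Conventional tropical zodiac dates: Libra from September 23 onward; Scorpio starts October 23
October 17 falls within the Libra range

Libra


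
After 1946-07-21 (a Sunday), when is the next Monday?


Current: Sunday
Target: Monday
Days ahead: 1

Next Monday: 1946-07-22


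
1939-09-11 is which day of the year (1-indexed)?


Date: September 11, 1939
Days in months 1 through 8: 243
Plus 11 days in September

Day of year: 254


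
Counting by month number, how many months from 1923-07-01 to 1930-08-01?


From July 1923 to August 1930
7 years * 12 = 84 months, plus 1 month = 85

85 months


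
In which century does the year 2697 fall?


Century = (year - 1) // 100 + 1
= (2697 - 1) // 100 + 1
= 2696 // 100 + 1
= 26 + 1

27th century


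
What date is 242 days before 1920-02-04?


Start: 1920-02-04, subtract 242 days
Back 4 days from February 4 reaches January 31, 1920 -> 238 left
January 1920 has 31 days -> back to December 31, 1919 -> 207 left
December 1919 has 31 days -> back to November 30, 1919 -> 176 left
November 1919 has 30 days -> back to October 31, 1919 -> 146 left
October 1919 has 31 days -> back to September 30, 1919 -> 115 left
September 1919 has 30 days -> back to August 31, 1919 -> 85 left
August 1919 has 31 days -> back to July 31, 1919 -> 54 left
July 1919 has 31 days -> back to June 30, 1919 -> 23 left
June 1919: 30 - 23 = 7 -> lands on June 7

Result: 1919-06-07


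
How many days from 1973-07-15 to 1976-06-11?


From 1973-07-15 to 1976-06-11
1973-07-15: days before July = 31 + 28 + 31 + 30 + 31 + 30 = 181 (1973 is not a leap year); day of year = 181 + 15 = 196
1976-06-11: days before June = 31 + 29 + 31 + 30 + 31 = 152 (1976 is a leap year); day of year = 152 + 11 = 163
Rest of 1973: 365 - 196 = 169
Full years 1974 (365), 1975 (365): 730
Total = 169 + 730 + 163 = 1062

1062 days


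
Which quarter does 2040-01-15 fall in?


Month: January (month 1)
Q1: Jan-Mar, Q2: Apr-Jun, Q3: Jul-Sep, Q4: Oct-Dec

Q1


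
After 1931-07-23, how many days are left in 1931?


Day of year: 204 of 365
Remaining = 365 - 204

161 days


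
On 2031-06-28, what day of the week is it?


Date: June 28, 2031
Anchor: Jan 1, 2031. With p = 2031 - 1 = 2030: (p + p//4 - p//100 + p//400) mod 7 = (2030 + 507 - 20 + 5) mod 7 = 2522 mod 7 = 2 -> Wednesday (Mon=0 ... Sun=6)
Days before June (Jan-May): 151; offset = 151 + 28 - 1 = 178
Weekday index = (2 + 178) mod 7 = 5

Day of the week: Saturday


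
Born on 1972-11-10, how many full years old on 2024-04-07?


Birth: 1972-11-10
Reference: 2024-04-07
Year difference: 2024 - 1972 = 52
Birthday not yet reached in 2024, subtract 1

51 years old


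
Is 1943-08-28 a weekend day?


Anchor: Jan 1, 1943. With p = 1943 - 1 = 1942: (p + p//4 - p//100 + p//400) mod 7 = (1942 + 485 - 19 + 4) mod 7 = 2412 mod 7 = 4 -> Friday (Mon=0 ... Sun=6)
Day of year: 240; offset = 239
Weekday index = (4 + 239) mod 7 = 5 -> Saturday
Weekend days: Saturday, Sunday

Yes


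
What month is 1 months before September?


September is month 9
9 - 1 = 8

August


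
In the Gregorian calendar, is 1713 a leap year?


Gregorian leap year rule: divisible by 4, but not by 100, unless also by 400.
1713 is not divisible by 4 -> not a leap year

No


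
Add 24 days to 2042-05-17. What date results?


Start: 2042-05-17, add 24 days
May 2042 has 31 days: 31 - 17 = 14 days to May 31 -> 10 left
June 2042: 10 <= 30 -> lands on June 10

Result: 2042-06-10


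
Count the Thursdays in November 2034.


November 2034 has 30 days
Anchor: Jan 1, 2034. With p = 2034 - 1 = 2033: (p + p//4 - p//100 + p//400) mod 7 = (2033 + 508 - 20 + 5) mod 7 = 2526 mod 7 = 6 -> Sunday (Mon=0 ... Sun=6)
Days before November (Jan-Oct): 304; November 1 index = (6 + 304) mod 7 = 2 -> Wednesday
First Thursday is November 2
Thursdays: 2, 9, 16, 23, 30

5 Thursdays


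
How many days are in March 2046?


March 2046

31 days


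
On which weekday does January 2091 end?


January 2091 has 31 days
Anchor: Jan 1, 2091. With p = 2091 - 1 = 2090: (p + p//4 - p//100 + p//400) mod 7 = (2090 + 522 - 20 + 5) mod 7 = 2597 mod 7 = 0 -> Monday (Mon=0 ... Sun=6)
January 1 is the anchor itself -> Monday
Last day offset: 31 - 1 = 30 days
Weekday index = (0 + 30) mod 7 = 2

Wednesday, January 31


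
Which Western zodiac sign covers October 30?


Date: October 30
Conventional tropical zodiac dates: Scorpio from October 23 onward; Sagittarius starts November 22
October 30 falls within the Scorpio range

Scorpio


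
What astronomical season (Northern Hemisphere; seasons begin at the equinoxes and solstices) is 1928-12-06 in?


Date: December 6
Astronomical Autumn (approx.; exact equinox/solstice day varies by year): September 22 to December 20
December 6 falls within the Autumn window

Autumn


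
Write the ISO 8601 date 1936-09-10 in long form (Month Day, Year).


ISO 1936-09-10 parses as year=1936, month=09, day=10
Month 9 -> September

September 10, 1936


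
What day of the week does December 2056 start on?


Target: December 1, 2056
Anchor: Jan 1, 2056. With p = 2056 - 1 = 2055: (p + p//4 - p//100 + p//400) mod 7 = (2055 + 513 - 20 + 5) mod 7 = 2553 mod 7 = 5 -> Saturday (Mon=0 ... Sun=6)
Days before December (Jan-Nov): 335 days
Weekday index = (5 + 335) mod 7 = 4

Friday


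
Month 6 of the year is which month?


Month 6 of 12

June


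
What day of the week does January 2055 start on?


Target: January 1, 2055
Anchor: Jan 1, 2055. With p = 2055 - 1 = 2054: (p + p//4 - p//100 + p//400) mod 7 = (2054 + 513 - 20 + 5) mod 7 = 2552 mod 7 = 4 -> Friday (Mon=0 ... Sun=6)
Offset from anchor: 0 days
Weekday index = (4 + 0) mod 7 = 4

Friday


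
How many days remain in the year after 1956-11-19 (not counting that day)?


Day of year: 324 of 366
Remaining = 366 - 324

42 days


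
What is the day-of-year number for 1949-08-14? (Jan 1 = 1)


Date: August 14, 1949
Days in months 1 through 7: 212
Plus 14 days in August

Day of year: 226


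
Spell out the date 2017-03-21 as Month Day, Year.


ISO 2017-03-21 parses as year=2017, month=03, day=21
Month 3 -> March

March 21, 2017


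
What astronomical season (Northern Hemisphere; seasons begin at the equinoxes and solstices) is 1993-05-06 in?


Date: May 6
Astronomical Spring (approx.; exact equinox/solstice day varies by year): March 20 to June 20
May 6 falls within the Spring window

Spring


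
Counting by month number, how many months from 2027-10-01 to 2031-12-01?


From October 2027 to December 2031
4 years * 12 = 48 months, plus 2 months = 50

50 months


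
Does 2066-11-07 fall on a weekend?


Anchor: Jan 1, 2066. With p = 2066 - 1 = 2065: (p + p//4 - p//100 + p//400) mod 7 = (2065 + 516 - 20 + 5) mod 7 = 2566 mod 7 = 4 -> Friday (Mon=0 ... Sun=6)
Day of year: 311; offset = 310
Weekday index = (4 + 310) mod 7 = 6 -> Sunday
Weekend days: Saturday, Sunday

Yes


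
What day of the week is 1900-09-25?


Date: September 25, 1900
Anchor: Jan 1, 1900. With p = 1900 - 1 = 1899: (p + p//4 - p//100 + p//400) mod 7 = (1899 + 474 - 18 + 4) mod 7 = 2359 mod 7 = 0 -> Monday (Mon=0 ... Sun=6)
Days before September (Jan-Aug): 243; offset = 243 + 25 - 1 = 267
Weekday index = (0 + 267) mod 7 = 1

Day of the week: Tuesday


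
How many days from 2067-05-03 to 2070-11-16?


From 2067-05-03 to 2070-11-16
2067-05-03: days before May = 31 + 28 + 31 + 30 = 120 (2067 is not a leap year); day of year = 120 + 3 = 123
2070-11-16: days before November = 31 + 28 + 31 + 30 + 31 + 30 + 31 + 31 + 30 + 31 = 304 (2070 is not a leap year); day of year = 304 + 16 = 320
Rest of 2067: 365 - 123 = 242
Full years 2068 (366), 2069 (365): 731
Total = 242 + 731 + 320 = 1293

1293 days


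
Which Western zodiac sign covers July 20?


Date: July 20
Conventional tropical zodiac dates: Cancer from June 21 onward; Leo starts July 23
July 20 falls within the Cancer range

Cancer


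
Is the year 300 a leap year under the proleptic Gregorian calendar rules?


Gregorian leap year rule: divisible by 4, but not by 100, unless also by 400.
300 is divisible by 100 but not 400 -> not a leap year

No


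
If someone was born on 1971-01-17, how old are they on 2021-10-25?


Birth: 1971-01-17
Reference: 2021-10-25
Year difference: 2021 - 1971 = 50

50 years old


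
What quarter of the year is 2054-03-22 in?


Month: March (month 3)
Q1: Jan-Mar, Q2: Apr-Jun, Q3: Jul-Sep, Q4: Oct-Dec

Q1


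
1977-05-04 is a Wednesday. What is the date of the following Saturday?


Current: Wednesday
Target: Saturday
Days ahead: 3

Next Saturday: 1977-05-07


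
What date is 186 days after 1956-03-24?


Start: 1956-03-24, add 186 days
March 1956 has 31 days: 31 - 24 = 7 days to March 31 -> 179 left
April 1956 has 30 days -> 149 left
May 1956 has 31 days -> 118 left
June 1956 has 30 days -> 88 left
July 1956 has 31 days -> 57 left
August 1956 has 31 days -> 26 left
September 1956: 26 <= 30 -> lands on September 26

Result: 1956-09-26


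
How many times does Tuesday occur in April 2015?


April 2015 has 30 days
Anchor: Jan 1, 2015. With p = 2015 - 1 = 2014: (p + p//4 - p//100 + p//400) mod 7 = (2014 + 503 - 20 + 5) mod 7 = 2502 mod 7 = 3 -> Thursday (Mon=0 ... Sun=6)
Days before April (Jan-Mar): 90; April 1 index = (3 + 90) mod 7 = 2 -> Wednesday
First Tuesday is April 7
Tuesdays: 7, 14, 21, 28

4 Tuesdays


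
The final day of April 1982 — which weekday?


April 1982 has 30 days
Anchor: Jan 1, 1982. With p = 1982 - 1 = 1981: (p + p//4 - p//100 + p//400) mod 7 = (1981 + 495 - 19 + 4) mod 7 = 2461 mod 7 = 4 -> Friday (Mon=0 ... Sun=6)
Days before April (Jan-Mar): 90; April 1 index = (4 + 90) mod 7 = 3 -> Thursday
Last day offset: 30 - 1 = 29 days
Weekday index = (3 + 29) mod 7 = 4

Friday, April 30


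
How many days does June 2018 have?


June 2018

30 days


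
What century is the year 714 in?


Century = (year - 1) // 100 + 1
= (714 - 1) // 100 + 1
= 713 // 100 + 1
= 7 + 1

8th century


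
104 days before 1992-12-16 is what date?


Start: 1992-12-16, subtract 104 days
Back 16 days from December 16 reaches November 30, 1992 -> 88 left
November 1992 has 30 days -> back to October 31, 1992 -> 58 left
October 1992 has 31 days -> back to September 30, 1992 -> 27 left
September 1992: 30 - 27 = 3 -> lands on September 3

Result: 1992-09-03


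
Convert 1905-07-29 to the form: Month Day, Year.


ISO 1905-07-29 parses as year=1905, month=07, day=29
Month 7 -> July

July 29, 1905


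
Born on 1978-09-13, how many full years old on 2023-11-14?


Birth: 1978-09-13
Reference: 2023-11-14
Year difference: 2023 - 1978 = 45

45 years old


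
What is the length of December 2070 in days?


December 2070

31 days


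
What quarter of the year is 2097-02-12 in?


Month: February (month 2)
Q1: Jan-Mar, Q2: Apr-Jun, Q3: Jul-Sep, Q4: Oct-Dec

Q1


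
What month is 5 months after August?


August is month 8
8 + 5 = 13; wrap: 13 - 12 = 1

January


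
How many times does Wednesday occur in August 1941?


August 1941 has 31 days
Anchor: Jan 1, 1941. With p = 1941 - 1 = 1940: (p + p//4 - p//100 + p//400) mod 7 = (1940 + 485 - 19 + 4) mod 7 = 2410 mod 7 = 2 -> Wednesday (Mon=0 ... Sun=6)
Days before August (Jan-Jul): 212; August 1 index = (2 + 212) mod 7 = 4 -> Friday
First Wednesday is August 6
Wednesdays: 6, 13, 20, 27

4 Wednesdays


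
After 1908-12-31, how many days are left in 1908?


Day of year: 366 of 366
Remaining = 366 - 366

0 days


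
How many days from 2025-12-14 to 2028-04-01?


From 2025-12-14 to 2028-04-01
2025-12-14: days before December = 31 + 28 + 31 + 30 + 31 + 30 + 31 + 31 + 30 + 31 + 30 = 334 (2025 is not a leap year); day of year = 334 + 14 = 348
2028-04-01: days before April = 31 + 29 + 31 = 91 (2028 is a leap year); day of year = 91 + 1 = 92
Rest of 2025: 365 - 348 = 17
Full years 2026 (365), 2027 (365): 730
Total = 17 + 730 + 92 = 839

839 days


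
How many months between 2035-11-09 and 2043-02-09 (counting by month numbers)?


From November 2035 to February 2043
8 years * 12 = 96 months, minus 9 months = 87

87 months


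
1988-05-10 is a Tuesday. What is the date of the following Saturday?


Current: Tuesday
Target: Saturday
Days ahead: 4

Next Saturday: 1988-05-14


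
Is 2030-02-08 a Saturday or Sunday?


Anchor: Jan 1, 2030. With p = 2030 - 1 = 2029: (p + p//4 - p//100 + p//400) mod 7 = (2029 + 507 - 20 + 5) mod 7 = 2521 mod 7 = 1 -> Tuesday (Mon=0 ... Sun=6)
Day of year: 39; offset = 38
Weekday index = (1 + 38) mod 7 = 4 -> Friday
Weekend days: Saturday, Sunday

No


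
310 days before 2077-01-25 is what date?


Start: 2077-01-25, subtract 310 days
Back 25 days from January 25 reaches December 31, 2076 -> 285 left
December 2076 has 31 days -> back to November 30, 2076 -> 254 left
November 2076 has 30 days -> back to October 31, 2076 -> 224 left
October 2076 has 31 days -> back to September 30, 2076 -> 193 left
September 2076 has 30 days -> back to August 31, 2076 -> 163 left
August 2076 has 31 days -> back to July 31, 2076 -> 132 left
July 2076 has 31 days -> back to June 30, 2076 -> 101 left
June 2076 has 30 days -> back to May 31, 2076 -> 71 left
May 2076 has 31 days -> back to April 30, 2076 -> 40 left
April 2076 has 30 days -> back to March 31, 2076 -> 10 left
March 2076: 31 - 10 = 21 -> lands on March 21

Result: 2076-03-21


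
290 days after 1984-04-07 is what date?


Start: 1984-04-07, add 290 days
April 1984 has 30 days: 30 - 7 = 23 days to April 30 -> 267 left
May 1984 has 31 days -> 236 left
June 1984 has 30 days -> 206 left
July 1984 has 31 days -> 175 left
August 1984 has 31 days -> 144 left
September 1984 has 30 days -> 114 left
October 1984 has 31 days -> 83 left
November 1984 has 30 days -> 53 left
December 1984 has 31 days -> 22 left
January 1985: 22 <= 31 -> lands on January 22

Result: 1985-01-22


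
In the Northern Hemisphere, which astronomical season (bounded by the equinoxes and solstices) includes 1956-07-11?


Date: July 11
Astronomical Summer (approx.; exact equinox/solstice day varies by year): June 21 to September 21
July 11 falls within the Summer window

Summer


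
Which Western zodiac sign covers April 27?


Date: April 27
Conventional tropical zodiac dates: Taurus from April 20 onward; Gemini starts May 21
April 27 falls within the Taurus range

Taurus


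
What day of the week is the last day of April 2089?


April 2089 has 30 days
Anchor: Jan 1, 2089. With p = 2089 - 1 = 2088: (p + p//4 - p//100 + p//400) mod 7 = (2088 + 522 - 20 + 5) mod 7 = 2595 mod 7 = 5 -> Saturday (Mon=0 ... Sun=6)
Days before April (Jan-Mar): 90; April 1 index = (5 + 90) mod 7 = 4 -> Friday
Last day offset: 30 - 1 = 29 days
Weekday index = (4 + 29) mod 7 = 5

Saturday, April 30


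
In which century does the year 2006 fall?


Century = (year - 1) // 100 + 1
= (2006 - 1) // 100 + 1
= 2005 // 100 + 1
= 20 + 1

21st century


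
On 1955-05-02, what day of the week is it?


Date: May 2, 1955
Anchor: Jan 1, 1955. With p = 1955 - 1 = 1954: (p + p//4 - p//100 + p//400) mod 7 = (1954 + 488 - 19 + 4) mod 7 = 2427 mod 7 = 5 -> Saturday (Mon=0 ... Sun=6)
Days before May (Jan-Apr): 120; offset = 120 + 2 - 1 = 121
Weekday index = (5 + 121) mod 7 = 0

Day of the week: Monday


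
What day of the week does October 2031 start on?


Target: October 1, 2031
Anchor: Jan 1, 2031. With p = 2031 - 1 = 2030: (p + p//4 - p//100 + p//400) mod 7 = (2030 + 507 - 20 + 5) mod 7 = 2522 mod 7 = 2 -> Wednesday (Mon=0 ... Sun=6)
Days before October (Jan-Sep): 273 days
Weekday index = (2 + 273) mod 7 = 2

Wednesday


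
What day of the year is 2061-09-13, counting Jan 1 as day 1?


Date: September 13, 2061
Days in months 1 through 8: 243
Plus 13 days in September

Day of year: 256


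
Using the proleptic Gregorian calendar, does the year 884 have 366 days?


Gregorian leap year rule: divisible by 4, but not by 100, unless also by 400.
884 is divisible by 4 but not 100 -> leap year

Yes


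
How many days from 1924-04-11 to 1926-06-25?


From 1924-04-11 to 1926-06-25
1924-04-11: days before April = 31 + 29 + 31 = 91 (1924 is a leap year); day of year = 91 + 11 = 102
1926-06-25: days before June = 31 + 28 + 31 + 30 + 31 = 151 (1926 is not a leap year); day of year = 151 + 25 = 176
Rest of 1924: 366 - 102 = 264
Full years 1925 (365): 365
Total = 264 + 365 + 176 = 805

805 days


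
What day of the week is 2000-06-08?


Date: June 8, 2000
Anchor: Jan 1, 2000. With p = 2000 - 1 = 1999: (p + p//4 - p//100 + p//400) mod 7 = (1999 + 499 - 19 + 4) mod 7 = 2483 mod 7 = 5 -> Saturday (Mon=0 ... Sun=6)
Days before June (Jan-May): 152; offset = 152 + 8 - 1 = 159
Weekday index = (5 + 159) mod 7 = 3

Day of the week: Thursday


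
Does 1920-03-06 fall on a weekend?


Anchor: Jan 1, 1920. With p = 1920 - 1 = 1919: (p + p//4 - p//100 + p//400) mod 7 = (1919 + 479 - 19 + 4) mod 7 = 2383 mod 7 = 3 -> Thursday (Mon=0 ... Sun=6)
Day of year: 66; offset = 65
Weekday index = (3 + 65) mod 7 = 5 -> Saturday
Weekend days: Saturday, Sunday

Yes


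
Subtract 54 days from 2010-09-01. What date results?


Start: 2010-09-01, subtract 54 days
Back 1 day from September 1 reaches August 31, 2010 -> 53 left
August 2010 has 31 days -> back to July 31, 2010 -> 22 left
July 2010: 31 - 22 = 9 -> lands on July 9

Result: 2010-07-09


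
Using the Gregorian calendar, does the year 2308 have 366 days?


Gregorian leap year rule: divisible by 4, but not by 100, unless also by 400.
2308 is divisible by 4 but not 100 -> leap year

Yes


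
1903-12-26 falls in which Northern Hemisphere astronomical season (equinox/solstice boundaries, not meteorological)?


Date: December 26
Astronomical Winter (approx.; exact equinox/solstice day varies by year): December 21 to March 19
December 26 falls within the Winter window

Winter


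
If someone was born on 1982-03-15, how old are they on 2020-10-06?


Birth: 1982-03-15
Reference: 2020-10-06
Year difference: 2020 - 1982 = 38

38 years old


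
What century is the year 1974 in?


Century = (year - 1) // 100 + 1
= (1974 - 1) // 100 + 1
= 1973 // 100 + 1
= 19 + 1

20th century


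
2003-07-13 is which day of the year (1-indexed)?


Date: July 13, 2003
Days in months 1 through 6: 181
Plus 13 days in July

Day of year: 194


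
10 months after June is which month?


June is month 6
6 + 10 = 16; wrap: 16 - 12 = 4

April


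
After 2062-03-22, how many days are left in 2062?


Day of year: 81 of 365
Remaining = 365 - 81

284 days


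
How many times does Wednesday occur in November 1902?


November 1902 has 30 days
Anchor: Jan 1, 1902. With p = 1902 - 1 = 1901: (p + p//4 - p//100 + p//400) mod 7 = (1901 + 475 - 19 + 4) mod 7 = 2361 mod 7 = 2 -> Wednesday (Mon=0 ... Sun=6)
Days before November (Jan-Oct): 304; November 1 index = (2 + 304) mod 7 = 5 -> Saturday
First Wednesday is November 5
Wednesdays: 5, 12, 19, 26

4 Wednesdays


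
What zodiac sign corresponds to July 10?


Date: July 10
Conventional tropical zodiac dates: Cancer from June 21 onward; Leo starts July 23
July 10 falls within the Cancer range

Cancer


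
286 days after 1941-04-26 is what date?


Start: 1941-04-26, add 286 days
April 1941 has 30 days: 30 - 26 = 4 days to April 30 -> 282 left
May 1941 has 31 days -> 251 left
June 1941 has 30 days -> 221 left
July 1941 has 31 days -> 190 left
August 1941 has 31 days -> 159 left
September 1941 has 30 days -> 129 left
October 1941 has 31 days -> 98 left
November 1941 has 30 days -> 68 left
December 1941 has 31 days -> 37 left
January 1942 has 31 days -> 6 left
February 1942: 6 <= 28 -> lands on February 6

Result: 1942-02-06


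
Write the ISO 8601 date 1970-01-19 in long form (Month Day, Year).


ISO 1970-01-19 parses as year=1970, month=01, day=19
Month 1 -> January

January 19, 1970


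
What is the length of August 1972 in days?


August 1972

31 days


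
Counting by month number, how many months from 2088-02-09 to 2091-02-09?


From February 2088 to February 2091
3 years * 12 = 36 months = 36

36 months


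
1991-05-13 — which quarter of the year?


Month: May (month 5)
Q1: Jan-Mar, Q2: Apr-Jun, Q3: Jul-Sep, Q4: Oct-Dec

Q2


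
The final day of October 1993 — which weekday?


October 1993 has 31 days
Anchor: Jan 1, 1993. With p = 1993 - 1 = 1992: (p + p//4 - p//100 + p//400) mod 7 = (1992 + 498 - 19 + 4) mod 7 = 2475 mod 7 = 4 -> Friday (Mon=0 ... Sun=6)
Days before October (Jan-Sep): 273; October 1 index = (4 + 273) mod 7 = 4 -> Friday
Last day offset: 31 - 1 = 30 days
Weekday index = (4 + 30) mod 7 = 6

Sunday, October 31


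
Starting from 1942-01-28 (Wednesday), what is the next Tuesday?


Current: Wednesday
Target: Tuesday
Days ahead: 6

Next Tuesday: 1942-02-03


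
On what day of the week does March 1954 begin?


Target: March 1, 1954
Anchor: Jan 1, 1954. With p = 1954 - 1 = 1953: (p + p//4 - p//100 + p//400) mod 7 = (1953 + 488 - 19 + 4) mod 7 = 2426 mod 7 = 4 -> Friday (Mon=0 ... Sun=6)
Days before March (Jan-Feb): 59 days
Weekday index = (4 + 59) mod 7 = 0

Monday


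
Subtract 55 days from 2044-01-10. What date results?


Start: 2044-01-10, subtract 55 days
Back 10 days from January 10 reaches December 31, 2043 -> 45 left
December 2043 has 31 days -> back to November 30, 2043 -> 14 left
November 2043: 30 - 14 = 16 -> lands on November 16

Result: 2043-11-16


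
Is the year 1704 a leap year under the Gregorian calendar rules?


Gregorian leap year rule: divisible by 4, but not by 100, unless also by 400.
1704 is divisible by 4 but not 100 -> leap year

Yes


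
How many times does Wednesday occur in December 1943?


December 1943 has 31 days
Anchor: Jan 1, 1943. With p = 1943 - 1 = 1942: (p + p//4 - p//100 + p//400) mod 7 = (1942 + 485 - 19 + 4) mod 7 = 2412 mod 7 = 4 -> Friday (Mon=0 ... Sun=6)
Days before December (Jan-Nov): 334; December 1 index = (4 + 334) mod 7 = 2 -> Wednesday
First Wednesday is December 1
Wednesdays: 1, 8, 15, 22, 29

5 Wednesdays


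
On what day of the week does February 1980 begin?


Target: February 1, 1980
Anchor: Jan 1, 1980. With p = 1980 - 1 = 1979: (p + p//4 - p//100 + p//400) mod 7 = (1979 + 494 - 19 + 4) mod 7 = 2458 mod 7 = 1 -> Tuesday (Mon=0 ... Sun=6)
Days before February (Jan): 31 days
Weekday index = (1 + 31) mod 7 = 4

Friday


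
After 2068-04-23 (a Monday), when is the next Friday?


Current: Monday
Target: Friday
Days ahead: 4

Next Friday: 2068-04-27


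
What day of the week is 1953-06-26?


Date: June 26, 1953
Anchor: Jan 1, 1953. With p = 1953 - 1 = 1952: (p + p//4 - p//100 + p//400) mod 7 = (1952 + 488 - 19 + 4) mod 7 = 2425 mod 7 = 3 -> Thursday (Mon=0 ... Sun=6)
Days before June (Jan-May): 151; offset = 151 + 26 - 1 = 176
Weekday index = (3 + 176) mod 7 = 4

Day of the week: Friday
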